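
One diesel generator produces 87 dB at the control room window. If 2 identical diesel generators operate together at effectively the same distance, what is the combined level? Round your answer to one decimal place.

90.0 dB

With 2 equal, uncorrelated contributions the intensity is 2× that of one unit, giving a rise of 10·log₁₀ 2.
L_total = 87 + 10·log₁₀(2) = 87 + 3.010 = 90.01 dB.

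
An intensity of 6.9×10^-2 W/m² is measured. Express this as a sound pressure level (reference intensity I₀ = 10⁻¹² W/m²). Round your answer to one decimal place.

108.4 dB

Dividing by I₀ shifts the exponent by 12: I/I₀ = 6.9×10^10.
L = 10·(0.8388 + 10) = 108.39 dB.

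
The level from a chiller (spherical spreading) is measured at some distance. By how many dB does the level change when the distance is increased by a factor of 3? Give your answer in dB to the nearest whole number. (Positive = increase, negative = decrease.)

With spherical spreading the level changes by −20·log₁₀(r₂/r₁).
ΔL = −20·log₁₀(3) = -9.54 dB.

-10 dB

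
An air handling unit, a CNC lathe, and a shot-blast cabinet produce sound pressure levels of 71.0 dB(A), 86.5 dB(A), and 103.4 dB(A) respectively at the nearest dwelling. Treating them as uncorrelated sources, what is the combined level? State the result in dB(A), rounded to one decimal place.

103.5 dB(A)

Incoherent sources combine by intensity addition: L_total = 10·log₁₀(Σ 10^(L_i/10)).
Σ 10^(L/10) = 10^(71.0/10) + 10^(86.5/10) + 10^(103.4/10) = 2.234e+10.
L_total = 10·log₁₀(2.234e+10) = 103.49 dB(A).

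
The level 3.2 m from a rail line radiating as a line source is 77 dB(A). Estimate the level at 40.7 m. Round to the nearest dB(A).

66 dB(A)

For a line source, L₂ = L₁ − 10·log₁₀(r₂/r₁).
L₂ = 77 − 10·log₁₀(40.7/3.2) = 77 − 11.044 = 65.96 dB(A).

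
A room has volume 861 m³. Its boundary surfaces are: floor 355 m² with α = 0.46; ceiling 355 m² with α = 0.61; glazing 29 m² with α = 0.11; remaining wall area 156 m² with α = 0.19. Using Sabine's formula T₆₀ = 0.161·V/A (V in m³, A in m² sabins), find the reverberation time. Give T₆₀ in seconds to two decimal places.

0.34 s

Summing Sᵢαᵢ: 355·0.46 + 355·0.61 + 29·0.11 + 156·0.19 = 412.68 m².
T₆₀ = 0.161·V/A = 0.161·861/412.68 = 0.336 s.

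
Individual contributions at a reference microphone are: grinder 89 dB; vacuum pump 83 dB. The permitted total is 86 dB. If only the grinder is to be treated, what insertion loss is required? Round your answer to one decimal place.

6.0 dB

Fixed contribution from the other source: Σ 10^(L/10) = 10^(83/10) = 1.995e+08 (83.00 dB).
To meet 86 dB overall, the treated grinder may contribute at most 10^(86/10) − 1.995e+08 = 1.986e+08, i.e. 82.98 dB.
Required insertion loss = 89 − 82.98 = 6.02 dB.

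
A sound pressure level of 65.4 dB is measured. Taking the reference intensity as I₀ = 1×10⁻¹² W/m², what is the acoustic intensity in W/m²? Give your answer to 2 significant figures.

L = 10·log₁₀(I/I₀) ⇒ I = I₀·10^(L/10) = 10⁻¹² × 10^6.54.

3.5e-06 W/m²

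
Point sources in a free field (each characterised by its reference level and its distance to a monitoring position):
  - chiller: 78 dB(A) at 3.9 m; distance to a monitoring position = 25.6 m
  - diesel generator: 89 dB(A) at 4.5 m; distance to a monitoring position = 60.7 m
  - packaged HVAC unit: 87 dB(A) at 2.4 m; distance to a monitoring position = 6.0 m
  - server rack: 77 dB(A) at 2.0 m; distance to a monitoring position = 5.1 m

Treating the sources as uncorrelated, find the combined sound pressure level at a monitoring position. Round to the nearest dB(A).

First find each source's level at the receiver (point-source: −20·log₁₀(r/r_ref)), then combine on an intensity basis.
chiller: 78 − 20·log₁₀(25.6/3.9) = 78 − 16.34 = 61.66 dB(A).
diesel generator: 89 − 20·log₁₀(60.7/4.5) = 89 − 22.60 = 66.40 dB(A).
packaged HVAC unit: 87 − 20·log₁₀(6.0/2.4) = 87 − 7.96 = 79.04 dB(A).
server rack: 77 − 20·log₁₀(5.1/2.0) = 77 − 8.13 = 68.87 dB(A).
Σ 10^(L/10) = 9.373e+07 → L_total = 10·log₁₀(9.373e+07) = 79.72 dB(A).

80 dB(A)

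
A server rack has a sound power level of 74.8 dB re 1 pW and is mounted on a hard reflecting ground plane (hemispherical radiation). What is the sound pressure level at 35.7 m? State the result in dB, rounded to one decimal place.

35.8 dB

The power spreads over a hemisphere of area 2π·r², so L_p = L_w − 10·log₁₀(2π·r²).
2π·r² = 8008 m², 10·log₁₀ of that is 39.035 dB.
L_p = 74.8 − 39.035 = 35.76 dB.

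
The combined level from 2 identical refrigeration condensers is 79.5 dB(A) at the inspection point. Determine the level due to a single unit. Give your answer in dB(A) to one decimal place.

2 equal contributions raise the level by 10·log₁₀ 2 = 3.010 dB, so each unit alone gives 79.5 − 3.010.

76.5 dB(A)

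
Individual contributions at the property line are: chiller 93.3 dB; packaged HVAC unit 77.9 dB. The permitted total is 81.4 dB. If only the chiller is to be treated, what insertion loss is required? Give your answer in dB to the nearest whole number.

14 dB

Everything except the chiller sums to 10^(77.9/10) = 6.166e+07 in linear terms, 77.90 dB.
To meet 81.4 dB overall, the treated chiller may contribute at most 10^(81.4/10) − 6.166e+07 = 7.638e+07, i.e. 78.83 dB.
Required insertion loss = 93.3 − 78.83 = 14.47 dB.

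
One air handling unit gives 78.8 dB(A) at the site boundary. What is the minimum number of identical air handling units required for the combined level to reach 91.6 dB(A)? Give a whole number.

20

The shortfall is 91.6 − 78.8 = 12.8 dB, and N units add 10·log₁₀ N, so need 10·log₁₀ N ≥ 12.8.
N ≥ 10^(12.8/10) = 19.055, so N = 20.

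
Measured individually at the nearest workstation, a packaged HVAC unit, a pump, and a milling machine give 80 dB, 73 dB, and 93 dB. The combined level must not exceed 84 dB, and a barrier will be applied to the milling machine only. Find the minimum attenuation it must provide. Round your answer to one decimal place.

11.8 dB

Fixed contribution from the other sources: Σ 10^(L/10) = 10^(80/10) + 10^(73/10) = 1.200e+08 (80.79 dB).
The limit corresponds to 10^(84/10) = 2.512e+08; subtracting the fixed part leaves 1.312e+08 for the milling machine, i.e. 81.18 dB.
Required insertion loss = 93 − 81.18 = 11.82 dB.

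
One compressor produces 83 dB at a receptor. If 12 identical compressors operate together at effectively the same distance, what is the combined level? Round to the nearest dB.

94 dB

N identical incoherent sources raise the level by 10·log₁₀ N.
L_total = 83 + 10·log₁₀(12) = 83 + 10.792 = 93.79 dB.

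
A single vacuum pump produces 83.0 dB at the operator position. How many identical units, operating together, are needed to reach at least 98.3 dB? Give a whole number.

34

N identical sources give L₁ + 10·log₁₀ N, so require 10·log₁₀ N ≥ 98.3 − 83.0 = 15.3 dB.
N ≥ 10^(15.3/10) = 33.884, so N = 34.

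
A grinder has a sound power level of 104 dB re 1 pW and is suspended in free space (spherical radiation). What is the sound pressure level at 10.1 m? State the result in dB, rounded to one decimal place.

L_p = L_w − 10·log₁₀(4π·r²) with r = 10.1 m.
4π·r² = 1282 m², 10·log₁₀ of that is 31.079 dB.
L_p = 104 − 31.079 = 72.92 dB.

72.9 dB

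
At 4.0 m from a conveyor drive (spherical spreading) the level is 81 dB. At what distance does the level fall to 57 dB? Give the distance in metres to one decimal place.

The 24.0 dB drop corresponds to a distance ratio of 10^(24.0/20) for a point source.
r₂ = 4.0·10^((81−57)/20) = 4.0·10^(24.0/20) = 63.40 m.

63.4 m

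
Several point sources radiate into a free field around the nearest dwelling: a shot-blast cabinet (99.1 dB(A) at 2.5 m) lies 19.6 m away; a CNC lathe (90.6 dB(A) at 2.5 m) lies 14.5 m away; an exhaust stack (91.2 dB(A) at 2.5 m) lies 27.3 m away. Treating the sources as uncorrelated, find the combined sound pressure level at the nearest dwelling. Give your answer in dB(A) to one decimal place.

82.5 dB(A)

Apply inverse-square spreading to bring every level to the receiver, then sum 10^(L/10).
shot-blast cabinet: 99.1 − 20·log₁₀(19.6/2.5) = 99.1 − 17.89 = 81.21 dB(A).
CNC lathe: 90.6 − 20·log₁₀(14.5/2.5) = 90.6 − 15.27 = 75.33 dB(A).
exhaust stack: 91.2 − 20·log₁₀(27.3/2.5) = 91.2 − 20.76 = 70.44 dB(A).
Σ 10^(L/10) = 1.774e+08 → L_total = 10·log₁₀(1.774e+08) = 82.49 dB(A).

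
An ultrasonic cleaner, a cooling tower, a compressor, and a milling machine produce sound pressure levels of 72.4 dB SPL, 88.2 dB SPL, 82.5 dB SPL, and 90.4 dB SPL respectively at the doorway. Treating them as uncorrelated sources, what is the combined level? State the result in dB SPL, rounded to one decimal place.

92.9 dB SPL

Incoherent sources combine by intensity addition: L_total = 10·log₁₀(Σ 10^(L_i/10)).
Σ 10^(L/10) = 10^(72.4/10) + 10^(88.2/10) + 10^(82.5/10) + 10^(90.4/10) = 1.952e+09.
L_total = 10·log₁₀(1.952e+09) = 92.91 dB SPL.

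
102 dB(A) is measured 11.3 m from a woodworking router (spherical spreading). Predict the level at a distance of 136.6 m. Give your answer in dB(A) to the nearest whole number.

For a point source, L₂ = L₁ − 20·log₁₀(r₂/r₁).
L₂ = 102 − 20·log₁₀(136.6/11.3) = 102 − 21.647 = 80.35 dB(A).

80 dB(A)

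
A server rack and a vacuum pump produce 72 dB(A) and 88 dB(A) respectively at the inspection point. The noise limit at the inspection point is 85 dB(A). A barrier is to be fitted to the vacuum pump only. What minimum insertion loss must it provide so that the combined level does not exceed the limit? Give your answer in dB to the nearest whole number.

Everything except the vacuum pump sums to 10^(72/10) = 1.585e+07 in linear terms, 72.00 dB(A).
The limit corresponds to 10^(85/10) = 3.162e+08; subtracting the fixed part leaves 3.004e+08 for the vacuum pump, i.e. 84.78 dB(A).
So the vacuum pump must be reduced from 88 to 84.78 dB(A): IL = 3.22 dB.

3 dB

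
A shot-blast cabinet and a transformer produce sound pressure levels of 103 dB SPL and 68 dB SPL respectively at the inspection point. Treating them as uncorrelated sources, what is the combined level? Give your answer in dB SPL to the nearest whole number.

103 dB SPL

Incoherent sources combine by intensity addition: L_total = 10·log₁₀(Σ 10^(L_i/10)).
Σ 10^(L/10) = 10^(103/10) + 10^(68/10) = 1.996e+10.
L_total = 10·log₁₀(1.996e+10) = 103.00 dB SPL.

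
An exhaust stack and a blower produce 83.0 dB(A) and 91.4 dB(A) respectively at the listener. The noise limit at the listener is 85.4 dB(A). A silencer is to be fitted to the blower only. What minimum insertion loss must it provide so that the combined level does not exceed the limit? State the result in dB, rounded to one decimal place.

Fixed contribution from the other source: Σ 10^(L/10) = 10^(83.0/10) = 1.995e+08 (83.00 dB(A)).
The limit corresponds to 10^(85.4/10) = 3.467e+08; subtracting the fixed part leaves 1.472e+08 for the blower, i.e. 81.68 dB(A).
So the blower must be reduced from 91.4 to 81.68 dB(A): IL = 9.72 dB.

9.7 dB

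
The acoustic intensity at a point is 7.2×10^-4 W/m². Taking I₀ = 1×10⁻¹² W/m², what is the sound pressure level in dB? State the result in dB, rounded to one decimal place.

Dividing by I₀ shifts the exponent by 12: I/I₀ = 7.2×10^8.
L = 10·(0.8573 + 8) = 88.57 dB.

88.6 dB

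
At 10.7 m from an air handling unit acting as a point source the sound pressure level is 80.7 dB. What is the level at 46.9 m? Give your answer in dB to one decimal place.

For a point source, L₂ = L₁ − 20·log₁₀(r₂/r₁).
L₂ = 80.7 − 20·log₁₀(46.9/10.7) = 80.7 − 12.836 = 67.86 dB.

67.9 dB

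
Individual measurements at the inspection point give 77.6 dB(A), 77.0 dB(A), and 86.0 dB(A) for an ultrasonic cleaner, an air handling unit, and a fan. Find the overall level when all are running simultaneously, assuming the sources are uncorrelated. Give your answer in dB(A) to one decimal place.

Incoherent sources combine by intensity addition: L_total = 10·log₁₀(Σ 10^(L_i/10)).
Σ 10^(L/10) = 10^(77.6/10) + 10^(77.0/10) + 10^(86.0/10) = 5.058e+08.
L_total = 10·log₁₀(5.058e+08) = 87.04 dB(A).

87.0 dB(A)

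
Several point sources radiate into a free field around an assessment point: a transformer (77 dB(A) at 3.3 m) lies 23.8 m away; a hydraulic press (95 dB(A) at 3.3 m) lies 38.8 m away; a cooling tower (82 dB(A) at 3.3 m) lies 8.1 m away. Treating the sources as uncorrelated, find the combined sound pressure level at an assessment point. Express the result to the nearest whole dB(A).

Apply inverse-square spreading to bring every level to the receiver, then sum 10^(L/10).
transformer: 77 − 20·log₁₀(23.8/3.3) = 77 − 17.16 = 59.84 dB(A).
hydraulic press: 95 − 20·log₁₀(38.8/3.3) = 95 − 21.41 = 73.59 dB(A).
cooling tower: 82 − 20·log₁₀(8.1/3.3) = 82 − 7.80 = 74.20 dB(A).
Σ 10^(L/10) = 5.014e+07 → L_total = 10·log₁₀(5.014e+07) = 77.00 dB(A).

77 dB(A)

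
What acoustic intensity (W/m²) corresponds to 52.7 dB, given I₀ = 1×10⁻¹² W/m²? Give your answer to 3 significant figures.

1.86e-07 W/m²

I/I₀ = 10^(52.7/10) = 1.862e+05, so I = 1.862e+05 × 10⁻¹² W/m².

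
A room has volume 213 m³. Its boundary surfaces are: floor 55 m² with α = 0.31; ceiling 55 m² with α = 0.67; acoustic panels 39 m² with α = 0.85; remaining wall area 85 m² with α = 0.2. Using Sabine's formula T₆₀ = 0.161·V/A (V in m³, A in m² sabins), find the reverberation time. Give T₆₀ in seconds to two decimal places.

Summing Sᵢαᵢ: 55·0.31 + 55·0.67 + 39·0.85 + 85·0.2 = 104.05 m².
T₆₀ = 0.161·V/A = 0.161·213/104.05 = 0.330 s.

0.33 s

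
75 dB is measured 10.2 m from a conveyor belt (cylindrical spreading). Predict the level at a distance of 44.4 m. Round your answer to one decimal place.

Line-source attenuation: ΔL = 10·log₁₀(r₂/r₁) = 10·log₁₀(44.4/10.2) = 6.388 dB.
L₂ = 75 − 10·log₁₀(44.4/10.2) = 75 − 6.388 = 68.61 dB.

68.6 dB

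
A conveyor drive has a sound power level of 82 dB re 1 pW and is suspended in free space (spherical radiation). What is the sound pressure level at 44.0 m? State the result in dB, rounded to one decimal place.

38.1 dB

The power spreads over a sphere of area 4π·r², so L_p = L_w − 10·log₁₀(4π·r²).
4π·r² = 2.433e+04 m², 10·log₁₀ of that is 43.861 dB.
L_p = 82 − 43.861 = 38.14 dB.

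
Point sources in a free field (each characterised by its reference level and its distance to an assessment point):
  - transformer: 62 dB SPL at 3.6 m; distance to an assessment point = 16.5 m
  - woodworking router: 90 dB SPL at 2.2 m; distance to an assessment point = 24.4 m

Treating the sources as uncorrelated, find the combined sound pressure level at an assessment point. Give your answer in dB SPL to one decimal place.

69.1 dB SPL

Propagate each source to the receiver with L = L_ref − 20·log₁₀(r/r_ref), then add intensities.
transformer: 62 − 20·log₁₀(16.5/3.6) = 62 − 13.22 = 48.78 dB SPL.
woodworking router: 90 − 20·log₁₀(24.4/2.2) = 90 − 20.90 = 69.10 dB SPL.
Σ 10^(L/10) = 8.205e+06 → L_total = 10·log₁₀(8.205e+06) = 69.14 dB SPL.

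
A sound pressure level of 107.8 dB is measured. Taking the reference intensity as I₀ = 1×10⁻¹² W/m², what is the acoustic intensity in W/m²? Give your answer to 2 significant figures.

I/I₀ = 10^(107.8/10) = 6.026e+10, so I = 6.026e+10 × 10⁻¹² W/m².

0.060 W/m²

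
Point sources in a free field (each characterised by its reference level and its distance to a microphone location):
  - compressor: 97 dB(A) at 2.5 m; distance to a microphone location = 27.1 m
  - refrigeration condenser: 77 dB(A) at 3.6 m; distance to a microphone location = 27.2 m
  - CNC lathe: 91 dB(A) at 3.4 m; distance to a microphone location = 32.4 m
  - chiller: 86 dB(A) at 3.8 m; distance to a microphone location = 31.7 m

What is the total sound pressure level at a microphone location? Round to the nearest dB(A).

78 dB(A)

Propagate each source to the receiver with L = L_ref − 20·log₁₀(r/r_ref), then add intensities.
compressor: 97 − 20·log₁₀(27.1/2.5) = 97 − 20.70 = 76.30 dB(A).
refrigeration condenser: 77 − 20·log₁₀(27.2/3.6) = 77 − 17.57 = 59.43 dB(A).
CNC lathe: 91 − 20·log₁₀(32.4/3.4) = 91 − 19.58 = 71.42 dB(A).
chiller: 86 − 20·log₁₀(31.7/3.8) = 86 − 18.43 = 67.57 dB(A).
Σ 10^(L/10) = 6.311e+07 → L_total = 10·log₁₀(6.311e+07) = 78.00 dB(A).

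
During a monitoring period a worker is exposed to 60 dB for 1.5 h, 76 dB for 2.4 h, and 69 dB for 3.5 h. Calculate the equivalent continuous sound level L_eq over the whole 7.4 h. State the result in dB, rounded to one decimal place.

The energy average is taken in the linear domain: L_eq = 10·log₁₀[(Σ tᵢ·10^(Lᵢ/10))/T], T = 7.4 h.
Σ tᵢ·10^(Lᵢ/10) = 1.5·10^(60/10) + 2.4·10^(76/10) + 3.5·10^(69/10) = 1.248e+08.
L_eq = 10·log₁₀(1.248e+08/7.4) = 72.27 dB.

72.3 dB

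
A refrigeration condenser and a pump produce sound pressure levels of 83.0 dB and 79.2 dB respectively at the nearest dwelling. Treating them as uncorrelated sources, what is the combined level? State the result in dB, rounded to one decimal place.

84.5 dB

Incoherent sources combine by intensity addition: L_total = 10·log₁₀(Σ 10^(L_i/10)).
Σ 10^(L/10) = 10^(83.0/10) + 10^(79.2/10) = 2.827e+08.
L_total = 10·log₁₀(2.827e+08) = 84.51 dB.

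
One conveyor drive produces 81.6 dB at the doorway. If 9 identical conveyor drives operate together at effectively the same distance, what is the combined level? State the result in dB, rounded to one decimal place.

With 9 equal, uncorrelated contributions the intensity is 9× that of one unit, giving a rise of 10·log₁₀ 9.
L_total = 81.6 + 10·log₁₀(9) = 81.6 + 9.542 = 91.14 dB.

91.1 dB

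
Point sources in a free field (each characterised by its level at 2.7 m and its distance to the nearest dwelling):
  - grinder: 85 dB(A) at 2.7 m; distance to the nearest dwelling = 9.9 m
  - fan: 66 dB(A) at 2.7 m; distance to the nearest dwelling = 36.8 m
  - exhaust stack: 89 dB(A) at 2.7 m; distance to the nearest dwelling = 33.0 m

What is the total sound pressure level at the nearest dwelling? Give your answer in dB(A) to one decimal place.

Propagate each source to the receiver with L = L_ref − 20·log₁₀(r/r_ref), then add intensities.
grinder: 85 − 20·log₁₀(9.9/2.7) = 85 − 11.29 = 73.71 dB(A).
fan: 66 − 20·log₁₀(36.8/2.7) = 66 − 22.69 = 43.31 dB(A).
exhaust stack: 89 − 20·log₁₀(33.0/2.7) = 89 − 21.74 = 67.26 dB(A).
Σ 10^(L/10) = 2.886e+07 → L_total = 10·log₁₀(2.886e+07) = 74.60 dB(A).

74.6 dB(A)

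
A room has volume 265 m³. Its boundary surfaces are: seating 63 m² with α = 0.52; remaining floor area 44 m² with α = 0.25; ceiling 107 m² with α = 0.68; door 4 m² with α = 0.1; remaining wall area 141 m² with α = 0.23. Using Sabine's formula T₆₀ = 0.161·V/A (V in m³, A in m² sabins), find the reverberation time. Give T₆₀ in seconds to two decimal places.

0.29 s

Total absorption A = 63·0.52 + 44·0.25 + 107·0.68 + 4·0.1 + 141·0.23 = 149.35 m² sabins.
T₆₀ = 0.161·V/A = 0.161·265/149.35 = 0.286 s.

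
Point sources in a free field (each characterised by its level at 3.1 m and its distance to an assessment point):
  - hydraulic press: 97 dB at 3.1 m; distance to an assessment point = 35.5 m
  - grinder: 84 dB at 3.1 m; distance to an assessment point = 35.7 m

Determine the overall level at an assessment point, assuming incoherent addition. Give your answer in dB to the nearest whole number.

Propagate each source to the receiver with L = L_ref − 20·log₁₀(r/r_ref), then add intensities.
hydraulic press: 97 − 20·log₁₀(35.5/3.1) = 97 − 21.18 = 75.82 dB.
grinder: 84 − 20·log₁₀(35.7/3.1) = 84 − 21.23 = 62.77 dB.
Σ 10^(L/10) = 4.011e+07 → L_total = 10·log₁₀(4.011e+07) = 76.03 dB.

76 dB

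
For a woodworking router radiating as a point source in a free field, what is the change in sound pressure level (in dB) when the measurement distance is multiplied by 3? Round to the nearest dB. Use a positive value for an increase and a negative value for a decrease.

With spherical spreading the level changes by −20·log₁₀(r₂/r₁).
ΔL = −20·log₁₀(3) = -9.54 dB.

-10 dB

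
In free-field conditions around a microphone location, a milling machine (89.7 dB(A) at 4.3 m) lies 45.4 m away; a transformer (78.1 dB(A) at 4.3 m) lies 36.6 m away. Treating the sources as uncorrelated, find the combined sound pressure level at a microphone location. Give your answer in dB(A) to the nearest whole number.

70 dB(A)

First find each source's level at the receiver (point-source: −20·log₁₀(r/r_ref)), then combine on an intensity basis.
milling machine: 89.7 − 20·log₁₀(45.4/4.3) = 89.7 − 20.47 = 69.23 dB(A).
transformer: 78.1 − 20·log₁₀(36.6/4.3) = 78.1 − 18.60 = 59.50 dB(A).
Σ 10^(L/10) = 9.263e+06 → L_total = 10·log₁₀(9.263e+06) = 69.67 dB(A).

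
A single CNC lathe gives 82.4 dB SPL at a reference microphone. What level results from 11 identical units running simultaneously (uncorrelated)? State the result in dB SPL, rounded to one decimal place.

L_total = L₁ + 10·log₁₀ N for N identical incoherent sources.
L_total = 82.4 + 10·log₁₀(11) = 82.4 + 10.414 = 92.81 dB SPL.

92.8 dB SPL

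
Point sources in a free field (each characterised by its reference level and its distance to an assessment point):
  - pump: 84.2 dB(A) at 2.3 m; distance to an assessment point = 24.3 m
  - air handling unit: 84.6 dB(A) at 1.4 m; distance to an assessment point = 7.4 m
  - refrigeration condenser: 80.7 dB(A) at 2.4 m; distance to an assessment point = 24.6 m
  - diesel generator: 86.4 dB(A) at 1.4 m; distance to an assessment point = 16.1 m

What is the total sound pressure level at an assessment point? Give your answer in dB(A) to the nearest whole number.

72 dB(A)

First find each source's level at the receiver (point-source: −20·log₁₀(r/r_ref)), then combine on an intensity basis.
pump: 84.2 − 20·log₁₀(24.3/2.3) = 84.2 − 20.48 = 63.72 dB(A).
air handling unit: 84.6 − 20·log₁₀(7.4/1.4) = 84.6 − 14.46 = 70.14 dB(A).
refrigeration condenser: 80.7 − 20·log₁₀(24.6/2.4) = 80.7 − 20.21 = 60.49 dB(A).
diesel generator: 86.4 − 20·log₁₀(16.1/1.4) = 86.4 − 21.21 = 65.19 dB(A).
Σ 10^(L/10) = 1.710e+07 → L_total = 10·log₁₀(1.710e+07) = 72.33 dB(A).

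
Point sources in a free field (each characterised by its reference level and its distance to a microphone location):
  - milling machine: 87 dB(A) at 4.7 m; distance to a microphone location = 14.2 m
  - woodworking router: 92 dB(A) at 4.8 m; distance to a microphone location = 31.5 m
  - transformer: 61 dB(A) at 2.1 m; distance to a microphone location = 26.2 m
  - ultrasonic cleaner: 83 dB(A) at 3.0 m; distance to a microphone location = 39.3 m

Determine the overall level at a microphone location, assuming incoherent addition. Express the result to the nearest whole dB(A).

80 dB(A)

First find each source's level at the receiver (point-source: −20·log₁₀(r/r_ref)), then combine on an intensity basis.
milling machine: 87 − 20·log₁₀(14.2/4.7) = 87 − 9.60 = 77.40 dB(A).
woodworking router: 92 − 20·log₁₀(31.5/4.8) = 92 − 16.34 = 75.66 dB(A).
transformer: 61 − 20·log₁₀(26.2/2.1) = 61 − 21.92 = 39.08 dB(A).
ultrasonic cleaner: 83 − 20·log₁₀(39.3/3.0) = 83 − 22.35 = 60.65 dB(A).
Σ 10^(L/10) = 9.288e+07 → L_total = 10·log₁₀(9.288e+07) = 79.68 dB(A).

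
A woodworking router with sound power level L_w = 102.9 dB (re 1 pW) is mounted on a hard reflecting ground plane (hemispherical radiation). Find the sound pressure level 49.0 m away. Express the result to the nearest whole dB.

L_p = L_w − 10·log₁₀(2π·r²) with r = 49.0 m.
2π·r² = 1.509e+04 m², 10·log₁₀ of that is 41.786 dB.
L_p = 102.9 − 41.786 = 61.11 dB.

61 dB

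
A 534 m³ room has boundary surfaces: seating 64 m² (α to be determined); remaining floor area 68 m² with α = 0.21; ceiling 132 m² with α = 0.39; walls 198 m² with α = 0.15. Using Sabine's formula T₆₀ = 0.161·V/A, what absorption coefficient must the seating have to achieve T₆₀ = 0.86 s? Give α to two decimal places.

Required total absorption A = 0.161·534/0.86 = 99.97 m².
Absorption from the other surfaces = 68·0.21 + 132·0.39 + 198·0.15 = 95.46 m², so the seating must supply 4.51 m² over 64 m².
α = 4.51/64 = 0.070.

0.07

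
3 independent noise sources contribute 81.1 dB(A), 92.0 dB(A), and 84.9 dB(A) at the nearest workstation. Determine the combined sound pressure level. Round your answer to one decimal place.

93.1 dB(A)

For uncorrelated sources the intensities add, so convert each level to linear form, sum, and take 10·log₁₀ of the total.
Σ 10^(L/10) = 10^(81.1/10) + 10^(92.0/10) + 10^(84.9/10) = 2.023e+09.
L_total = 10·log₁₀(2.023e+09) = 93.06 dB(A).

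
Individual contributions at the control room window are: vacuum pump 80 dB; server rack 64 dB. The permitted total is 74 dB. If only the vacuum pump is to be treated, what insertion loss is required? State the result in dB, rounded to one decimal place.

The untreated sources together contribute 10^(64/10) = 2.512e+06, i.e. 64.00 dB.
The limit corresponds to 10^(74/10) = 2.512e+07; subtracting the fixed part leaves 2.261e+07 for the vacuum pump, i.e. 73.54 dB.
Required insertion loss = 80 − 73.54 = 6.46 dB.

6.5 dB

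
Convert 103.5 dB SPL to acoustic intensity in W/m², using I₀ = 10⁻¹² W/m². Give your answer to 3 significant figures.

0.0224 W/m²

L = 10·log₁₀(I/I₀) ⇒ I = I₀·10^(L/10) = 10⁻¹² × 10^10.35.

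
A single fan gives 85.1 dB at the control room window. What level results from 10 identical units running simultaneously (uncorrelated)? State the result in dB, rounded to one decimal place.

95.1 dB

L_total = L₁ + 10·log₁₀ N for N identical incoherent sources.
L_total = 85.1 + 10·log₁₀(10) = 85.1 + 10.000 = 95.10 dB.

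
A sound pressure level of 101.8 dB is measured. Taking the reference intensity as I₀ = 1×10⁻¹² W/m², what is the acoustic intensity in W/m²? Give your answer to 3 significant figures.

0.0151 W/m²

I = I₀·10^(L/10) = 10⁻¹² × 10^(101.8/10) = 10^(-1.820).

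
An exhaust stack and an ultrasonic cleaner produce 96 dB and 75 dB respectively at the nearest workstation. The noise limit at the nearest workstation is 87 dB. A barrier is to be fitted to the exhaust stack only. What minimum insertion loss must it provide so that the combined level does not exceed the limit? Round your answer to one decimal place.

9.3 dB

The untreated sources together contribute 10^(75/10) = 3.162e+07, i.e. 75.00 dB.
To meet 87 dB overall, the treated exhaust stack may contribute at most 10^(87/10) − 3.162e+07 = 4.696e+08, i.e. 86.72 dB.
Required insertion loss = 96 − 86.72 = 9.28 dB.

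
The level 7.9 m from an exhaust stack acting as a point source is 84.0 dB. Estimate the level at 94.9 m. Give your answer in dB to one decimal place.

Point-source attenuation: ΔL = 20·log₁₀(r₂/r₁) = 20·log₁₀(94.9/7.9) = 21.593 dB.
L₂ = 84.0 − 20·log₁₀(94.9/7.9) = 84.0 − 21.593 = 62.41 dB.

62.4 dB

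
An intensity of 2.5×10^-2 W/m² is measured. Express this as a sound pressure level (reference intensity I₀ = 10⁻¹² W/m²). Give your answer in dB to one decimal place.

104.0 dB

L = 10·log₁₀(I/I₀) = 10·log₁₀(2.5×10^-2/10⁻¹²) = 10·log₁₀(2.5×10^10).
L = 10·(0.3979 + 10) = 103.98 dB.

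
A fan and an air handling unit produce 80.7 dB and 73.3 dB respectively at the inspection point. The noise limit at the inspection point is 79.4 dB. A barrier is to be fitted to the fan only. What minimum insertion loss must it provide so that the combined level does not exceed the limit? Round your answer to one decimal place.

2.5 dB

Everything except the fan sums to 10^(73.3/10) = 2.138e+07 in linear terms, 73.30 dB.
The limit corresponds to 10^(79.4/10) = 8.710e+07; subtracting the fixed part leaves 6.572e+07 for the fan, i.e. 78.18 dB.
So the fan must be reduced from 80.7 to 78.18 dB: IL = 2.52 dB.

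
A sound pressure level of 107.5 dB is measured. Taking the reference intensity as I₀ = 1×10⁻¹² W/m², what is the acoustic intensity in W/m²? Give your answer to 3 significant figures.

0.0562 W/m²

I = I₀·10^(L/10) = 10⁻¹² × 10^(107.5/10) = 10^(-1.250).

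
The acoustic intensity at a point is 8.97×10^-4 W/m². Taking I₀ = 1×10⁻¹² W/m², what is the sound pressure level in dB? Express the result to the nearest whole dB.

Dividing by I₀ shifts the exponent by 12: I/I₀ = 8.97×10^8.
L = 10·(0.9528 + 8) = 89.53 dB.

90 dB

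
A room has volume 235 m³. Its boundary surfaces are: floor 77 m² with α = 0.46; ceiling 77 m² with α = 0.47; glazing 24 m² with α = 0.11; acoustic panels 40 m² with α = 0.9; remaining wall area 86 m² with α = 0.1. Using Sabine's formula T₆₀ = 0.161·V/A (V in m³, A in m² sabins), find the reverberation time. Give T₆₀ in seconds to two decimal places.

0.32 s

A = Σ Sᵢαᵢ = 77·0.46 + 77·0.47 + 24·0.11 + 40·0.9 + 86·0.1 = 118.85 m².
T₆₀ = 0.161·V/A = 0.161·235/118.85 = 0.318 s.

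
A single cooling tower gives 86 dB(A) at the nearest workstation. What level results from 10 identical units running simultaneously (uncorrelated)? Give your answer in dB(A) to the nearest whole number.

With 10 equal, uncorrelated contributions the intensity is 10× that of one unit, giving a rise of 10·log₁₀ 10.
L_total = 86 + 10·log₁₀(10) = 86 + 10.000 = 96.00 dB(A).

96 dB(A)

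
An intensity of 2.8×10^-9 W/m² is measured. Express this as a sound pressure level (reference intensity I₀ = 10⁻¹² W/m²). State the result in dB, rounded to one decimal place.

34.5 dB

Dividing by I₀ shifts the exponent by 12: I/I₀ = 2.8×10^3.
L = 10·(0.4472 + 3) = 34.47 dB.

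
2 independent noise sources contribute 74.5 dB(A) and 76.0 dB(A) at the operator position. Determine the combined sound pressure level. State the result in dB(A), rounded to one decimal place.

78.3 dB(A)

For uncorrelated sources the intensities add, so convert each level to linear form, sum, and take 10·log₁₀ of the total.
Σ 10^(L/10) = 10^(74.5/10) + 10^(76.0/10) = 6.799e+07.
L_total = 10·log₁₀(6.799e+07) = 78.32 dB(A).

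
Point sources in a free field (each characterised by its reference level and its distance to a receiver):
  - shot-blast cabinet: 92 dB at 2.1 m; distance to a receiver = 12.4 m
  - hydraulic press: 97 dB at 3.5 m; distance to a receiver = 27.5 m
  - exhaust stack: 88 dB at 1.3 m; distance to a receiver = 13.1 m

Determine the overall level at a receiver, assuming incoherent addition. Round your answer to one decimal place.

81.2 dB

Propagate each source to the receiver with L = L_ref − 20·log₁₀(r/r_ref), then add intensities.
shot-blast cabinet: 92 − 20·log₁₀(12.4/2.1) = 92 − 15.42 = 76.58 dB.
hydraulic press: 97 − 20·log₁₀(27.5/3.5) = 97 − 17.91 = 79.09 dB.
exhaust stack: 88 − 20·log₁₀(13.1/1.3) = 88 − 20.07 = 67.93 dB.
Σ 10^(L/10) = 1.329e+08 → L_total = 10·log₁₀(1.329e+08) = 81.23 dB.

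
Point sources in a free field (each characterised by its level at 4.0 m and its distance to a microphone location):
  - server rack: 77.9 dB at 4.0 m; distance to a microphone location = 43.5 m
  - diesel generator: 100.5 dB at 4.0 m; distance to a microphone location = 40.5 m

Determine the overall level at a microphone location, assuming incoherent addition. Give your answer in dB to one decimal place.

Propagate each source to the receiver with L = L_ref − 20·log₁₀(r/r_ref), then add intensities.
server rack: 77.9 − 20·log₁₀(43.5/4.0) = 77.9 − 20.73 = 57.17 dB.
diesel generator: 100.5 − 20·log₁₀(40.5/4.0) = 100.5 − 20.11 = 80.39 dB.
Σ 10^(L/10) = 1.100e+08 → L_total = 10·log₁₀(1.100e+08) = 80.41 dB.

80.4 dB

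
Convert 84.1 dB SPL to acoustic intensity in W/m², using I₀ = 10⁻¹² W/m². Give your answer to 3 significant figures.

I/I₀ = 10^(84.1/10) = 2.57e+08, so I = 2.57e+08 × 10⁻¹² W/m².

0.000257 W/m²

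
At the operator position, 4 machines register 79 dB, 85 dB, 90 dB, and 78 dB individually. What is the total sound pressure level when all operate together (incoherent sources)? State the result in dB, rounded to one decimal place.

For uncorrelated sources the intensities add, so convert each level to linear form, sum, and take 10·log₁₀ of the total.
Σ 10^(L/10) = 10^(79/10) + 10^(85/10) + 10^(90/10) + 10^(78/10) = 1.459e+09.
L_total = 10·log₁₀(1.459e+09) = 91.64 dB.

91.6 dB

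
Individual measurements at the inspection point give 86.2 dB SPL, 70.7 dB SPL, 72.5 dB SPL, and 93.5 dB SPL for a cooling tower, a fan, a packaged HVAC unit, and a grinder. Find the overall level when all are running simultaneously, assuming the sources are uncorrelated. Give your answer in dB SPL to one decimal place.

94.3 dB SPL

For uncorrelated sources the intensities add, so convert each level to linear form, sum, and take 10·log₁₀ of the total.
Σ 10^(L/10) = 10^(86.2/10) + 10^(70.7/10) + 10^(72.5/10) + 10^(93.5/10) = 2.685e+09.
L_total = 10·log₁₀(2.685e+09) = 94.29 dB SPL.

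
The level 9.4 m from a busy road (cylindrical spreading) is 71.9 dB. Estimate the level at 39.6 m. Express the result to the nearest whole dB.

66 dB

Line-source attenuation: ΔL = 10·log₁₀(r₂/r₁) = 10·log₁₀(39.6/9.4) = 6.246 dB.
L₂ = 71.9 − 10·log₁₀(39.6/9.4) = 71.9 − 6.246 = 65.65 dB.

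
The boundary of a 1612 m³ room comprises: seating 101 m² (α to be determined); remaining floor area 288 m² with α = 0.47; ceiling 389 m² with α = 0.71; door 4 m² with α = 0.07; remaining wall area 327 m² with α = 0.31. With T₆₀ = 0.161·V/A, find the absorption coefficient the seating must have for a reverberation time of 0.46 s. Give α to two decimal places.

0.50

From T₆₀ = 0.161·V/A, the target T₆₀ = 0.46 s needs A = 0.161·1612/0.46 = 564.20 m².
Absorption from the other surfaces = 288·0.47 + 389·0.71 + 4·0.07 + 327·0.31 = 513.20 m², so the seating must supply 51.00 m² over 101 m².
α = 51.00/101 = 0.505.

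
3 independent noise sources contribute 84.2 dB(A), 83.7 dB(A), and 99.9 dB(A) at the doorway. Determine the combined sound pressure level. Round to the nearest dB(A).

For uncorrelated sources the intensities add, so convert each level to linear form, sum, and take 10·log₁₀ of the total.
Σ 10^(L/10) = 10^(84.2/10) + 10^(83.7/10) + 10^(99.9/10) = 1.027e+10.
L_total = 10·log₁₀(1.027e+10) = 100.12 dB(A).

100 dB(A)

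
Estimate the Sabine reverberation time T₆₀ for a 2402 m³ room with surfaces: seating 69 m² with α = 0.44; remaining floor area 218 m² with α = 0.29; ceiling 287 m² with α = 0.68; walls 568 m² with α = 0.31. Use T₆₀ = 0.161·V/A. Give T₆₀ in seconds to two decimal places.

A = Σ Sᵢαᵢ = 69·0.44 + 218·0.29 + 287·0.68 + 568·0.31 = 464.82 m².
T₆₀ = 0.161 × 2402 / 464.82 = 0.832 s.

0.83 s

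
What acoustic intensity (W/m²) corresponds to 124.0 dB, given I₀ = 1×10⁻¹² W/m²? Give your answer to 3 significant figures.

L = 10·log₁₀(I/I₀) ⇒ I = I₀·10^(L/10) = 10⁻¹² × 10^12.40.

2.51 W/m²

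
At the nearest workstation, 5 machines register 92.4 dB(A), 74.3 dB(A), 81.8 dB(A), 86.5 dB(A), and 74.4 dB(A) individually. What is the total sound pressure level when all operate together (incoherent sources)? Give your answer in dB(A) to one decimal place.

Incoherent sources combine by intensity addition: L_total = 10·log₁₀(Σ 10^(L_i/10)).
Σ 10^(L/10) = 10^(92.4/10) + 10^(74.3/10) + 10^(81.8/10) + 10^(86.5/10) + 10^(74.4/10) = 2.390e+09.
L_total = 10·log₁₀(2.390e+09) = 93.78 dB(A).

93.8 dB(A)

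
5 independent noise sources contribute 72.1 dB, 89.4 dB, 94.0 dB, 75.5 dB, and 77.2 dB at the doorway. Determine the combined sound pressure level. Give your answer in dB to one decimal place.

For uncorrelated sources the intensities add, so convert each level to linear form, sum, and take 10·log₁₀ of the total.
Σ 10^(L/10) = 10^(72.1/10) + 10^(89.4/10) + 10^(94.0/10) + 10^(75.5/10) + 10^(77.2/10) = 3.487e+09.
L_total = 10·log₁₀(3.487e+09) = 95.42 dB.

95.4 dB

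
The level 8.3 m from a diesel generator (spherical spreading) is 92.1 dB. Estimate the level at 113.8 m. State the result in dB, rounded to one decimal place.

For a point source, L₂ = L₁ − 20·log₁₀(r₂/r₁).
L₂ = 92.1 − 20·log₁₀(113.8/8.3) = 92.1 − 22.741 = 69.36 dB.

69.4 dB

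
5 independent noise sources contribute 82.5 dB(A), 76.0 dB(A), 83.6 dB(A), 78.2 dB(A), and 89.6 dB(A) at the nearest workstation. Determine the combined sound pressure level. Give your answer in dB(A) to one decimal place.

91.5 dB(A)

For uncorrelated sources the intensities add, so convert each level to linear form, sum, and take 10·log₁₀ of the total.
Σ 10^(L/10) = 10^(82.5/10) + 10^(76.0/10) + 10^(83.6/10) + 10^(78.2/10) + 10^(89.6/10) = 1.425e+09.
L_total = 10·log₁₀(1.425e+09) = 91.54 dB(A).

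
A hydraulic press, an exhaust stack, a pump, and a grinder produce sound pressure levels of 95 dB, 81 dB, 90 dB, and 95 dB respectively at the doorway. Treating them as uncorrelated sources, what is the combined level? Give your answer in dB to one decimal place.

98.7 dB

For uncorrelated sources the intensities add, so convert each level to linear form, sum, and take 10·log₁₀ of the total.
Σ 10^(L/10) = 10^(95/10) + 10^(81/10) + 10^(90/10) + 10^(95/10) = 7.450e+09.
L_total = 10·log₁₀(7.450e+09) = 98.72 dB.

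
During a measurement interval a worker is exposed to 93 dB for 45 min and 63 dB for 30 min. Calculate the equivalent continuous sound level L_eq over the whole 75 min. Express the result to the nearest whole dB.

The energy average is taken in the linear domain: L_eq = 10·log₁₀[(Σ tᵢ·10^(Lᵢ/10))/T], T = 75 min.
Σ tᵢ·10^(Lᵢ/10) = 45·10^(93/10) + 30·10^(63/10) = 8.985e+10.
L_eq = 10·log₁₀(8.985e+10/75) = 90.78 dB.

91 dB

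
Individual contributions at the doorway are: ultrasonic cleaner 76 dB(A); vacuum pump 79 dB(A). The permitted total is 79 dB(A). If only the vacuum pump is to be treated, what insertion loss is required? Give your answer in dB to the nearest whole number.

The untreated sources together contribute 10^(76/10) = 3.981e+07, i.e. 76.00 dB(A).
To meet 79 dB(A) overall, the treated vacuum pump may contribute at most 10^(79/10) − 3.981e+07 = 3.962e+07, i.e. 75.98 dB(A).
So the vacuum pump must be reduced from 79 to 75.98 dB(A): IL = 3.02 dB.

3 dB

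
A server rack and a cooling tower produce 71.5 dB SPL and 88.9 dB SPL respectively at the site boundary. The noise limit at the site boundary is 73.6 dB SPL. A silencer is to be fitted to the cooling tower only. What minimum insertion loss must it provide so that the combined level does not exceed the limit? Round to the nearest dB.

19 dB

Everything except the cooling tower sums to 10^(71.5/10) = 1.413e+07 in linear terms, 71.50 dB SPL.
To meet 73.6 dB SPL overall, the treated cooling tower may contribute at most 10^(73.6/10) − 1.413e+07 = 8.783e+06, i.e. 69.44 dB SPL.
Required insertion loss = 88.9 − 69.44 = 19.46 dB.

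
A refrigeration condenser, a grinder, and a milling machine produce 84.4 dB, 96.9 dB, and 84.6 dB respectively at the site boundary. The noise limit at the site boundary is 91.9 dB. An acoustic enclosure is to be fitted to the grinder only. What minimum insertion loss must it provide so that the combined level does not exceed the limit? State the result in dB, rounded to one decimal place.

7.0 dB

The untreated sources together contribute 10^(84.4/10) + 10^(84.6/10) = 5.638e+08, i.e. 87.51 dB.
The limit corresponds to 10^(91.9/10) = 1.549e+09; subtracting the fixed part leaves 9.850e+08 for the grinder, i.e. 89.93 dB.
Required insertion loss = 96.9 − 89.93 = 6.97 dB.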